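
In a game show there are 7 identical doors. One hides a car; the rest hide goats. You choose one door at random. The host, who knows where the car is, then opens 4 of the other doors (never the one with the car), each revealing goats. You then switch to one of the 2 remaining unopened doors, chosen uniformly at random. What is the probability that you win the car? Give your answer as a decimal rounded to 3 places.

0.429

Your original door holds the car with probability 1/7, so the other 6 collectively hold it with probability 6/7.
The host can always find 4 empty doors to open, so the reveals don't change that 6/7; it is now spread over the 2 remaining unopened doors.
P(win by switching) = (6/7) · (1/2) = 3/7 ≈ 0.429.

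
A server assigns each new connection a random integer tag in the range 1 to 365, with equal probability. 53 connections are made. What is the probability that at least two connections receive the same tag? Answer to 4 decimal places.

It's easier to compute the probability that all 53 are distinct.
P(all distinct) = 365/365 · 364/365 · ··· · 313/365 ≈ 0.0189.
So the probability of at least one match is 1 − 0.0189 = 0.9811.

0.9811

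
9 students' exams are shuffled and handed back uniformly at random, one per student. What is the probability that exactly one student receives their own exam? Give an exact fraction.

Choose which one is fixed: C(9,1) = 9 ways.
The remaining 8 must have no fixed point: D(8) = 14833.
P = 9·14833/362880 = 2119/5760.

2119/5760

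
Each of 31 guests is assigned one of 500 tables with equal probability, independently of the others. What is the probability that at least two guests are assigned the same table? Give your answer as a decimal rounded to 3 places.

It's easier to compute the probability that all 31 are distinct.
P(all distinct) = 500/500 · 499/500 · ··· · 470/500 ≈ 0.387.
So the probability of at least one match is 1 − 0.387 = 0.613.

0.613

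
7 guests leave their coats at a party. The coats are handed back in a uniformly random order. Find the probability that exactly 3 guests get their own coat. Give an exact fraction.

Choose which 3 of the 7 are fixed: C(7,3) = 35 ways.
The remaining 4 must have no fixed point: D(4) = 9.
P = 35·9/5040 = 1/16.

1/16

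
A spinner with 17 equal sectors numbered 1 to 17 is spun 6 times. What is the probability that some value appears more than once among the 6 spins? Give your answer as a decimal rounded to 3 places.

P(all 6 different) = 17/17 · 16/17 · ··· · 12/17 ≈ 0.369.
P(at least two equal) = 1 − 0.369 = 0.631.

0.631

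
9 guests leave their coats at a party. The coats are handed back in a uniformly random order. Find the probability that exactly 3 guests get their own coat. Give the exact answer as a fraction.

Choose which 3 of the 9 are fixed: C(9,3) = 84 ways.
The remaining 6 must have no fixed point: D(6) = 265.
P = 84·265/362880 = 53/864.

53/864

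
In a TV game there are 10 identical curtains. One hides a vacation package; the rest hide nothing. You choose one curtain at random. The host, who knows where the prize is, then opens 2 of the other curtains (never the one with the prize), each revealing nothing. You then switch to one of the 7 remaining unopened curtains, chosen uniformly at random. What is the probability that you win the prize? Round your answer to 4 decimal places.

0.1286

Your original curtain holds the prize with probability 1/10, so the other 9 collectively hold it with probability 9/10.
The host can always find 2 empty curtains to open, so the reveals don't change that 9/10; it is now spread over the 7 remaining unopened curtains.
P(win by switching) = (9/10) · (1/7) = 9/70 ≈ 0.1286.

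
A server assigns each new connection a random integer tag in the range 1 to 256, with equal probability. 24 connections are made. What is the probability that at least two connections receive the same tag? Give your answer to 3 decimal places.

0.671

It's easier to compute the probability that all 24 are distinct.
P(all distinct) = 256/256 · 255/256 · ··· · 233/256 ≈ 0.329.
So the probability of at least one match is 1 − 0.329 = 0.671.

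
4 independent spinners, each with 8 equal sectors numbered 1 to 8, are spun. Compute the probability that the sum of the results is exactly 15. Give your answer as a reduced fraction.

71/1024

There are 8^4 = 4096 equally likely outcomes.
The number of ordered 4-tuples from {1,…,8} summing to 15 is 284.
P(sum = 15) = 284/4096 = 71/1024.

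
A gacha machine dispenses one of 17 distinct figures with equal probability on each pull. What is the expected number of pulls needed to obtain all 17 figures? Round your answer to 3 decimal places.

After i distinct types are collected, each trial gives a new one with probability (17−i)/17, so the expected wait for the next new type is 17/(17−i).
E = 17/17 + 17/16 + 17/15 + 17/14 + 17/13 + 17/12 + 17/11 + 17/10 + 17/9 + 17/8 + 17/7 + 17/6 + 17/5 + 17/4 + 17/3 + 17/2 + 17/1 = 42142223/720720 ≈ 58.472.

58.472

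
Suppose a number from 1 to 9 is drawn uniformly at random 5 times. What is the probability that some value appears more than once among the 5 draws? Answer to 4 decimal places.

P(all 5 different) = 9/9 · 8/9 · ··· · 5/9 ≈ 0.2561.
P(at least two equal) = 1 − 0.2561 = 0.7439.

0.7439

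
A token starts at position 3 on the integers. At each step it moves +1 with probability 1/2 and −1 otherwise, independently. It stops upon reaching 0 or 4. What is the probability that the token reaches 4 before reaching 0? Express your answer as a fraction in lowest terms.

3/4

With a fair step, P(i) = ½P(i−1) + ½P(i+1) with P(0)=0, P(4)=1 has the linear solution P(i) = i/4.
P(3) = 3/4.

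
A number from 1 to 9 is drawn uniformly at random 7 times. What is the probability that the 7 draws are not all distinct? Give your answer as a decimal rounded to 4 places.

0.9621

P(all 7 different) = 9/9 · 8/9 · ··· · 3/9 ≈ 0.0379.
P(at least two equal) = 1 − 0.0379 = 0.9621.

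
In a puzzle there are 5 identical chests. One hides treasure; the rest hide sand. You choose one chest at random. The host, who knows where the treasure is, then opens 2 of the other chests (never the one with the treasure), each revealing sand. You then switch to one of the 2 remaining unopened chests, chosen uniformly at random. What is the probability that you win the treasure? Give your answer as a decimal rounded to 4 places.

0.4000

Your original chest holds the treasure with probability 1/5, so the other 4 collectively hold it with probability 4/5.
The host can always find 2 empty chests to open, so the reveals don't change that 4/5; it is now spread over the 2 remaining unopened chests.
P(win by switching) = (4/5) · (1/2) = 2/5 ≈ 0.4000.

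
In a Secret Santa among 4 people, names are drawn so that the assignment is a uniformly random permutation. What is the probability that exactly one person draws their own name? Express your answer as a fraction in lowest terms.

Choose which one is fixed: C(4,1) = 4 ways.
The remaining 3 must have no fixed point: D(3) = 2.
P = 4·2/24 = 1/3.

1/3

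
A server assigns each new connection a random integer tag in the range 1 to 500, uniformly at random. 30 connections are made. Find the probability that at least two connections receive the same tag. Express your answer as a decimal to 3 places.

It's easier to compute the probability that all 30 are distinct.
P(all distinct) = 500/500 · 499/500 · ··· · 471/500 ≈ 0.412.
So the probability of at least one match is 1 − 0.412 = 0.588.

0.588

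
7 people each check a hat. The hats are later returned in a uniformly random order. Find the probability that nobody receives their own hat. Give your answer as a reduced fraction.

This is the derangement probability: permutations of 7 with no fixed point.
D(7) = 7! · (1 − 1/1! + 1/2! − ··· + (−1)^7/7!) = 1854.
P = 1854/5040 = 103/280.

103/280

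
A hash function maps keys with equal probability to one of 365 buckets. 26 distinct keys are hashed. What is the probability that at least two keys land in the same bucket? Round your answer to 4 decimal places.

It's easier to compute the probability that all 26 are distinct.
P(all distinct) = 365/365 · 364/365 · ··· · 340/365 ≈ 0.4018.
So the probability of at least one match is 1 − 0.4018 = 0.5982.

0.5982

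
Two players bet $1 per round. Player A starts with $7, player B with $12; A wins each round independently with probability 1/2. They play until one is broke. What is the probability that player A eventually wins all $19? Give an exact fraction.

7/19

With a fair step, P(i) = ½P(i−1) + ½P(i+1) with P(0)=0, P(19)=1 has the linear solution P(i) = i/19.
P(7) = 7/19.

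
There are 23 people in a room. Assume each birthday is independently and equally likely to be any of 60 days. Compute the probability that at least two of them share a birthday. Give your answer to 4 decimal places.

It's easier to compute the probability that all 23 are distinct.
P(all distinct) = 60/60 · 59/60 · ··· · 38/60 ≈ 0.0077.
So the probability of at least one match is 1 − 0.0077 = 0.9923.

0.9923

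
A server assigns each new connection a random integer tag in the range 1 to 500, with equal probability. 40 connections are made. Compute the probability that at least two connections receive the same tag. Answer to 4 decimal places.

It's easier to compute the probability that all 40 are distinct.
P(all distinct) = 500/500 · 499/500 · ··· · 461/500 ≈ 0.2013.
So the probability of at least one match is 1 − 0.2013 = 0.7987.

0.7987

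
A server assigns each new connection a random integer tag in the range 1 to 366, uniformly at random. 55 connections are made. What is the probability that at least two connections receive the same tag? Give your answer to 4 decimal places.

0.9861

It's easier to compute the probability that all 55 are distinct.
P(all distinct) = 366/366 · 365/366 · ··· · 312/366 ≈ 0.0139.
So the probability of at least one match is 1 − 0.0139 = 0.9861.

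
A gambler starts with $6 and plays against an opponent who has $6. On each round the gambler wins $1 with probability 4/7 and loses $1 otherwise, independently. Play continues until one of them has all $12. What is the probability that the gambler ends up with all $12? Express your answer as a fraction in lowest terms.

Let r = q/p = (3/7)/(4/7) = 3/4. The recurrence P(i) = p·P(i+1) + q·P(i−1) with P(0)=0, P(12)=1 gives P(i) = (1 − r^i)/(1 − r^12).
P(6) = (1 − (3/4)^6) / (1 − (3/4)^12) = 4096/4825.

4096/4825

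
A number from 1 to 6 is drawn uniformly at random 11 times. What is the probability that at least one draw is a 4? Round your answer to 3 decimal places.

0.865

P(no draw is a 4) = (5/6)^11 ≈ 0.135.
P(at least one) = 1 − 0.135 = 0.865.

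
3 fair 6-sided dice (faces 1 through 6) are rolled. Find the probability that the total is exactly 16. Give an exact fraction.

1/36

There are 6^3 = 216 equally likely outcomes.
The number of ordered 3-tuples from {1,…,6} summing to 16 is 6.
P(sum = 16) = 6/216 = 1/36.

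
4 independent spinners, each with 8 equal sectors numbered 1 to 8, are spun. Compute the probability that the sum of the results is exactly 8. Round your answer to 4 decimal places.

There are 8^4 = 4096 equally likely outcomes.
The number of ordered 4-tuples from {1,…,8} summing to 8 is 35.
P(sum = 8) = 35/4096 ≈ 0.0085.

0.0085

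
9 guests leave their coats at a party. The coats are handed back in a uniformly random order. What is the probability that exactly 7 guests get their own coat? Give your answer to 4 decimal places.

0.0001

Choose which 7 of the 9 are fixed: C(9,7) = 36 ways.
The remaining 2 must have no fixed point: D(2) = 1.
P = 36·1/362880 = 1/10080 ≈ 0.0001.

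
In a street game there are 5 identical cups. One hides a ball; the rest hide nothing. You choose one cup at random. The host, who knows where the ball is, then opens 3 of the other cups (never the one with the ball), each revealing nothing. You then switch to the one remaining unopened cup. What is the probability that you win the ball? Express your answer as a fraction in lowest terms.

4/5

Your original cup holds the ball with probability 1/5, so the other 4 collectively hold it with probability 4/5.
The host can always find 3 empty cups to open, so the reveals don't change that 4/5; it is now spread over the 1 remaining unopened cup.
P(win by switching) = (4/5) · (1/1) = 4/5.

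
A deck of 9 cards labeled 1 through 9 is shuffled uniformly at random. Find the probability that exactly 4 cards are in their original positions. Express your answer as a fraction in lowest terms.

Choose which 4 of the 9 are fixed: C(9,4) = 126 ways.
The remaining 5 must have no fixed point: D(5) = 44.
P = 126·44/362880 = 11/720.

11/720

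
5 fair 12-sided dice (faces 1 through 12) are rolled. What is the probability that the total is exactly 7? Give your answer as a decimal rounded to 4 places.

There are 12^5 = 248832 equally likely outcomes.
The number of ordered 5-tuples from {1,…,12} summing to 7 is 15.
P(sum = 7) = 15/248832 = 5/82944 ≈ 0.0001.

0.0001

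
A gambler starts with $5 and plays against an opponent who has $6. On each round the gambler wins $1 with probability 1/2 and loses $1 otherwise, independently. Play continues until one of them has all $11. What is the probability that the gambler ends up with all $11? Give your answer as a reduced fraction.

With a fair step, P(i) = ½P(i−1) + ½P(i+1) with P(0)=0, P(11)=1 has the linear solution P(i) = i/11.
P(5) = 5/11.

5/11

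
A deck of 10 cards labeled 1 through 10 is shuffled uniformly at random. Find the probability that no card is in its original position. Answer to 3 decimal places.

This is the derangement probability: permutations of 10 with no fixed point.
D(10) = 10! · (1 − 1/1! + 1/2! − ··· + (−1)^10/10!) = 1334961.
P = 1334961/3628800 = 16481/44800 ≈ 0.368.

0.368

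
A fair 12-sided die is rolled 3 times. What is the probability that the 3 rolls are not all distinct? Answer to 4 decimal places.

P(all 3 different) = 12/12 · 11/12 · ··· · 10/12 ≈ 0.7639.
P(at least two equal) = 1 − 0.7639 = 0.2361.

0.2361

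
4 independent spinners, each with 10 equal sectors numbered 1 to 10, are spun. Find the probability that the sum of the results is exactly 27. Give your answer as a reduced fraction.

There are 10^4 = 10000 equally likely outcomes.
The number of ordered 4-tuples from {1,…,10} summing to 27 is 480.
P(sum = 27) = 480/10000 = 6/125.

6/125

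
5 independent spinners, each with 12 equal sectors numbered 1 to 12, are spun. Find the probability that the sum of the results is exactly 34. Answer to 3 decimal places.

There are 12^5 = 248832 equally likely outcomes.
The number of ordered 5-tuples from {1,…,12} summing to 34 is 12255.
P(sum = 34) = 12255/248832 = 4085/82944 ≈ 0.049.

0.049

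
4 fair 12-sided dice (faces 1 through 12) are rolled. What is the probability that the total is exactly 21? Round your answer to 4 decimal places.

0.0442

There are 12^4 = 20736 equally likely outcomes.
The number of ordered 4-tuples from {1,…,12} summing to 21 is 916.
P(sum = 21) = 916/20736 = 229/5184 ≈ 0.0442.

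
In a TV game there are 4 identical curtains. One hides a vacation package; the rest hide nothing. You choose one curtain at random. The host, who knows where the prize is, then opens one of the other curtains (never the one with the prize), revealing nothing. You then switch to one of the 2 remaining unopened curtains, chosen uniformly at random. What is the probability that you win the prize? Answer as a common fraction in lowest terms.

Your original curtain holds the prize with probability 1/4, so the other 3 collectively hold it with probability 3/4.
The host can always find an empty curtain to open, so this doesn't change that 3/4; it is now spread over the 2 remaining unopened curtains.
P(win by switching) = (3/4) · (1/2) = 3/8.

3/8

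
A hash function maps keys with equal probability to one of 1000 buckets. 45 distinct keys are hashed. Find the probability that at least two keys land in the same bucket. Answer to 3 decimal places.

It's easier to compute the probability that all 45 are distinct.
P(all distinct) = 1000/1000 · 999/1000 · ··· · 956/1000 ≈ 0.366.
So the probability of at least one match is 1 − 0.366 = 0.634.

0.634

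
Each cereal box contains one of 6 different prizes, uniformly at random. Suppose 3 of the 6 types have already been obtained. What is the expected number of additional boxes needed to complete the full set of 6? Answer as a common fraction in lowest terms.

11

Starting from 3 distinct types, each trial gives a new one with probability (6−i)/6 when i types are held, so the wait for the next new type is 6/(6−i).
E = 6/3 + 6/2 + 6/1 = 11.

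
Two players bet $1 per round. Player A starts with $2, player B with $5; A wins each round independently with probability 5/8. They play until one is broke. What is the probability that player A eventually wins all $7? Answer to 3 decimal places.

Let r = q/p = (3/8)/(5/8) = 3/5. The recurrence P(i) = p·P(i+1) + q·P(i−1) with P(0)=0, P(7)=1 gives P(i) = (1 − r^i)/(1 − r^7).
P(2) = (1 − (3/5)^2) / (1 − (3/5)^7) = 25000/37969 ≈ 0.658.

0.658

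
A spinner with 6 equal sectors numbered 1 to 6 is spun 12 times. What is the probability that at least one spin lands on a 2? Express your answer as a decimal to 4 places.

P(no spin lands on a 2) = (5/6)^12 ≈ 0.1122.
P(at least one) = 1 − 0.1122 = 0.8878.

0.8878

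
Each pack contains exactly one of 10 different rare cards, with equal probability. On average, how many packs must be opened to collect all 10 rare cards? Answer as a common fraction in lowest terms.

7381/252

After i distinct types are collected, each trial gives a new one with probability (10−i)/10, so the expected wait for the next new type is 10/(10−i).
E = 10/10 + 10/9 + 10/8 + 10/7 + 10/6 + 10/5 + 10/4 + 10/3 + 10/2 + 10/1 = 7381/252.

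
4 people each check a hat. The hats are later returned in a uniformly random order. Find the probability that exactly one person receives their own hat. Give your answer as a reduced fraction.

Choose which one is fixed: C(4,1) = 4 ways.
The remaining 3 must have no fixed point: D(3) = 2.
P = 4·2/24 = 1/3.

1/3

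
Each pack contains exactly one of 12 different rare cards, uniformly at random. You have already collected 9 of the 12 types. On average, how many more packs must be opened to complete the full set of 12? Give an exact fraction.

22

Starting from 9 distinct types, each trial gives a new one with probability (12−i)/12 when i types are held, so the wait for the next new type is 12/(12−i).
E = 12/3 + 12/2 + 12/1 = 22.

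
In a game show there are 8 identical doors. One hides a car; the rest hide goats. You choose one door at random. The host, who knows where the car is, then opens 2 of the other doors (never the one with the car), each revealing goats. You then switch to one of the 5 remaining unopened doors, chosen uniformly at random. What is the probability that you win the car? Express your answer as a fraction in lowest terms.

Your original door holds the car with probability 1/8, so the other 7 collectively hold it with probability 7/8.
The host can always find 2 empty doors to open, so the reveals don't change that 7/8; it is now spread over the 5 remaining unopened doors.
P(win by switching) = (7/8) · (1/5) = 7/40.

7/40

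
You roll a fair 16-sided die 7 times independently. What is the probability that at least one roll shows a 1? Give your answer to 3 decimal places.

0.363

P(no roll shows a 1) = (15/16)^7 ≈ 0.637.
P(at least one) = 1 − 0.637 = 0.363.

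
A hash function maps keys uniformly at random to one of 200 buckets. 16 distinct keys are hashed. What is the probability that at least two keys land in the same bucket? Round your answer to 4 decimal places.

It's easier to compute the probability that all 16 are distinct.
P(all distinct) = 200/200 · 199/200 · ··· · 185/200 ≈ 0.5400.
So the probability of at least one match is 1 − 0.5400 = 0.4600.

0.4600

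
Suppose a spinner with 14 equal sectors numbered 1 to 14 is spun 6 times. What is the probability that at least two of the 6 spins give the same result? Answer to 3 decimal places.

0.713

P(all 6 different) = 14/14 · 13/14 · ··· · 9/14 ≈ 0.287.
P(at least two equal) = 1 − 0.287 = 0.713.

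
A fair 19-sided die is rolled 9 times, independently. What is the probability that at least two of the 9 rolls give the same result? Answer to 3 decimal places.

P(all 9 different) = 19/19 · 18/19 · ··· · 11/19 ≈ 0.104.
P(at least two equal) = 1 − 0.104 = 0.896.

0.896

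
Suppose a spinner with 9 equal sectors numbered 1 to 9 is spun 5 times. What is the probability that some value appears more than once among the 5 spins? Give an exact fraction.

P(all 5 different) = 9/9 · 8/9 · ··· · 5/9 = 560/2187.
P(at least two equal) = 1 − 560/2187 = 1627/2187.

1627/2187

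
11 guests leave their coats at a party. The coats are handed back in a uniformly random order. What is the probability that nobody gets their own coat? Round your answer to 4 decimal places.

This is the derangement probability: permutations of 11 with no fixed point.
D(11) = 11! · (1 − 1/1! + 1/2! − ··· + (−1)^11/11!) = 14684570.
P = 14684570/39916800 = 1468457/3991680 ≈ 0.3679.

0.3679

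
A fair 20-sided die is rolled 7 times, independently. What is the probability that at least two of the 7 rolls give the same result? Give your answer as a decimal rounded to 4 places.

P(all 7 different) = 20/20 · 19/20 · ··· · 14/20 ≈ 0.3052.
P(at least two equal) = 1 − 0.3052 = 0.6948.

0.6948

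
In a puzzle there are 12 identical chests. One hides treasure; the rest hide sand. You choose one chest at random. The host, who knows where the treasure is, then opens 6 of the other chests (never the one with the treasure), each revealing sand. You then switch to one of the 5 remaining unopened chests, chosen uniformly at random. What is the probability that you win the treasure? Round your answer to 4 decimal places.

0.1833

Your original chest holds the treasure with probability 1/12, so the other 11 collectively hold it with probability 11/12.
The host can always find 6 empty chests to open, so the reveals don't change that 11/12; it is now spread over the 5 remaining unopened chests.
P(win by switching) = (11/12) · (1/5) = 11/60 ≈ 0.1833.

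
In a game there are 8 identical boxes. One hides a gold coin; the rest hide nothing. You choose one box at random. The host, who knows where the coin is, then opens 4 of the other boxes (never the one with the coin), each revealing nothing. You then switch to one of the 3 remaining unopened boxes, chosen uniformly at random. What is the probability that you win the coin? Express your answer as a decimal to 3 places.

0.292

Your original box holds the coin with probability 1/8, so the other 7 collectively hold it with probability 7/8.
The host can always find 4 empty boxes to open, so the reveals don't change that 7/8; it is now spread over the 3 remaining unopened boxes.
P(win by switching) = (7/8) · (1/3) = 7/24 ≈ 0.292.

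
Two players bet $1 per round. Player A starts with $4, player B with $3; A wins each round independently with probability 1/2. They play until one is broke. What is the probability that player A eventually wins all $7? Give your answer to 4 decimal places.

0.5714

With a fair step, P(i) = ½P(i−1) + ½P(i+1) with P(0)=0, P(7)=1 has the linear solution P(i) = i/7.
P(4) = 4/7 ≈ 0.5714.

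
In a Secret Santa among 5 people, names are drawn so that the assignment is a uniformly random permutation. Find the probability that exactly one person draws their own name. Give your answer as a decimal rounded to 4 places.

0.3750

Choose which one is fixed: C(5,1) = 5 ways.
The remaining 4 must have no fixed point: D(4) = 9.
P = 5·9/120 = 3/8 ≈ 0.3750.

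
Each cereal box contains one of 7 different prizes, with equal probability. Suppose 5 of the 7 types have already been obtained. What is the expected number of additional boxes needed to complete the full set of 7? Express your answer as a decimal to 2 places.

Starting from 5 distinct types, each trial gives a new one with probability (7−i)/7 when i types are held, so the wait for the next new type is 7/(7−i).
E = 7/2 + 7/1 = 21/2 ≈ 10.50.

10.50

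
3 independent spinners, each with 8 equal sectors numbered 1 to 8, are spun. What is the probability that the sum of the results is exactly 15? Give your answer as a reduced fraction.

23/256

There are 8^3 = 512 equally likely outcomes.
The number of ordered 3-tuples from {1,…,8} summing to 15 is 46.
P(sum = 15) = 46/512 = 23/256.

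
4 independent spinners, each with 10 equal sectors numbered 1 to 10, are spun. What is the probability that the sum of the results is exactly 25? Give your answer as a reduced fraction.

37/625

There are 10^4 = 10000 equally likely outcomes.
The number of ordered 4-tuples from {1,…,10} summing to 25 is 592.
P(sum = 25) = 592/10000 = 37/625.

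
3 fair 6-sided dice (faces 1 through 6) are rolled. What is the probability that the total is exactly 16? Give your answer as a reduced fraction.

1/36

There are 6^3 = 216 equally likely outcomes.
The number of ordered 3-tuples from {1,…,6} summing to 16 is 6.
P(sum = 16) = 6/216 = 1/36.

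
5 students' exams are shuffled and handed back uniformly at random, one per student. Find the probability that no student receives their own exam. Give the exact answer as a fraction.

This is the derangement probability: permutations of 5 with no fixed point.
D(5) = 5! · (1 − 1/1! + 1/2! − ··· + (−1)^5/5!) = 44.
P = 44/120 = 11/30.

11/30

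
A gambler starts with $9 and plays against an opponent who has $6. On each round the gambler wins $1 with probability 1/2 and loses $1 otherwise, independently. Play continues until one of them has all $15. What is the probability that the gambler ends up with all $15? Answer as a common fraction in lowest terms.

With a fair step, P(i) = ½P(i−1) + ½P(i+1) with P(0)=0, P(15)=1 has the linear solution P(i) = i/15.
P(9) = 9/15 = 3/5.

3/5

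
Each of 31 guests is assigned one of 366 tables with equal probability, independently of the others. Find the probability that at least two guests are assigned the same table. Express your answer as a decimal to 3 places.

0.729

It's easier to compute the probability that all 31 are distinct.
P(all distinct) = 366/366 · 365/366 · ··· · 336/366 ≈ 0.271.
So the probability of at least one match is 1 − 0.271 = 0.729.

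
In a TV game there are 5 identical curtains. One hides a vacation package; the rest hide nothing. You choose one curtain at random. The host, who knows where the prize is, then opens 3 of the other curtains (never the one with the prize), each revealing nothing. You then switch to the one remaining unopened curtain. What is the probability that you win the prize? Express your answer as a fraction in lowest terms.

4/5

Your original curtain holds the prize with probability 1/5, so the other 4 collectively hold it with probability 4/5.
The host can always find 3 empty curtains to open, so the reveals don't change that 4/5; it is now spread over the 1 remaining unopened curtain.
P(win by switching) = (4/5) · (1/1) = 4/5.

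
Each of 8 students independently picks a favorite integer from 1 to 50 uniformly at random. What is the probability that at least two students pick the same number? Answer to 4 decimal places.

It's easier to compute the probability that all 8 are distinct.
P(all distinct) = 50/50 · 49/50 · ··· · 43/50 ≈ 0.5542.
So the probability of at least one match is 1 − 0.5542 = 0.4458.

0.4458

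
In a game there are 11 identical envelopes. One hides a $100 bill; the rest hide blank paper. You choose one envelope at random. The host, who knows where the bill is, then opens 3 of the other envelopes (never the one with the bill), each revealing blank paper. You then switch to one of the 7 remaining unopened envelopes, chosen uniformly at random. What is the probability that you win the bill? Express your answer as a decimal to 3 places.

0.130

Your original envelope holds the bill with probability 1/11, so the other 10 collectively hold it with probability 10/11.
The host can always find 3 empty envelopes to open, so the reveals don't change that 10/11; it is now spread over the 7 remaining unopened envelopes.
P(win by switching) = (10/11) · (1/7) = 10/77 ≈ 0.130.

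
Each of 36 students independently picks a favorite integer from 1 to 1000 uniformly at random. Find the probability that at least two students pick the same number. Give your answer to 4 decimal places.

It's easier to compute the probability that all 36 are distinct.
P(all distinct) = 1000/1000 · 999/1000 · ··· · 965/1000 ≈ 0.5286.
So the probability of at least one match is 1 − 0.5286 = 0.4714.

0.4714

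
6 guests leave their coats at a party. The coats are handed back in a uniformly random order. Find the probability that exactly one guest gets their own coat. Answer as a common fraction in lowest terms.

11/30

Choose which one is fixed: C(6,1) = 6 ways.
The remaining 5 must have no fixed point: D(5) = 44.
P = 6·44/720 = 11/30.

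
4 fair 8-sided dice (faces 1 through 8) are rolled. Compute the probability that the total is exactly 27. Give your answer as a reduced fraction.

7/512

There are 8^4 = 4096 equally likely outcomes.
The number of ordered 4-tuples from {1,…,8} summing to 27 is 56.
P(sum = 27) = 56/4096 = 7/512.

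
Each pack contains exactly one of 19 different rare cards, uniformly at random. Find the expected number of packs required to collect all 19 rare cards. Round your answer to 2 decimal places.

After i distinct types are collected, each trial gives a new one with probability (19−i)/19, so the expected wait for the next new type is 19/(19−i).
E = 19/19 + 19/18 + 19/17 + 19/16 + 19/15 + 19/14 + 19/13 + 19/12 + 19/11 + 19/10 + 19/9 + 19/8 + 19/7 + 19/6 + 19/5 + 19/4 + 19/3 + 19/2 + 19/1 = 275295799/4084080 ≈ 67.41.

67.41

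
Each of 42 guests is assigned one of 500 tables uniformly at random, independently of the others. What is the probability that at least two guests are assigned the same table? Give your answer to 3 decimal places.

It's easier to compute the probability that all 42 are distinct.
P(all distinct) = 500/500 · 499/500 · ··· · 459/500 ≈ 0.170.
So the probability of at least one match is 1 − 0.170 = 0.830.

0.830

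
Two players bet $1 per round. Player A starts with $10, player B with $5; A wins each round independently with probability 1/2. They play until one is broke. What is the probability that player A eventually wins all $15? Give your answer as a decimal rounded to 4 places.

0.6667

With a fair step, P(i) = ½P(i−1) + ½P(i+1) with P(0)=0, P(15)=1 has the linear solution P(i) = i/15.
P(10) = 10/15 = 2/3 ≈ 0.6667.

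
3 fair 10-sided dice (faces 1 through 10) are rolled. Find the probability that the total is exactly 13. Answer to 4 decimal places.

There are 10^3 = 1000 equally likely outcomes.
The number of ordered 3-tuples from {1,…,10} summing to 13 is 63.
P(sum = 13) = 63/1000 ≈ 0.0630.

0.0630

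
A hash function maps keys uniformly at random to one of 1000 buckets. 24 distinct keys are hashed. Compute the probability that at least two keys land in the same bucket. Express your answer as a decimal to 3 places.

0.243

It's easier to compute the probability that all 24 are distinct.
P(all distinct) = 1000/1000 · 999/1000 · ··· · 977/1000 ≈ 0.757.
So the probability of at least one match is 1 − 0.757 = 0.243.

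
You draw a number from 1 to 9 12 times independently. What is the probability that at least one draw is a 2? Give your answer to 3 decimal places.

P(no draw is a 2) = (8/9)^12 ≈ 0.243.
P(at least one) = 1 − 0.243 = 0.757.

0.757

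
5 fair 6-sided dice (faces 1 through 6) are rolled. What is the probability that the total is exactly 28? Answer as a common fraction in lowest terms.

5/2592

There are 6^5 = 7776 equally likely outcomes.
The number of ordered 5-tuples from {1,…,6} summing to 28 is 15.
P(sum = 28) = 15/7776 = 5/2592.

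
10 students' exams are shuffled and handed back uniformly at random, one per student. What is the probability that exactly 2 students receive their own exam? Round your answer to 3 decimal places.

Choose which 2 of the 10 are fixed: C(10,2) = 45 ways.
The remaining 8 must have no fixed point: D(8) = 14833.
P = 45·14833/3628800 = 2119/11520 ≈ 0.184.

0.184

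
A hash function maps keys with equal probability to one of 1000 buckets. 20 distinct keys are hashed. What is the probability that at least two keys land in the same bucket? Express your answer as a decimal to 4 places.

0.1741

It's easier to compute the probability that all 20 are distinct.
P(all distinct) = 1000/1000 · 999/1000 · ··· · 981/1000 ≈ 0.8259.
So the probability of at least one match is 1 − 0.8259 = 0.1741.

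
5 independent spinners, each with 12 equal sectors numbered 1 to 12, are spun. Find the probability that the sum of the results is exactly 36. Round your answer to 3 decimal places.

0.046

There are 12^5 = 248832 equally likely outcomes.
The number of ordered 5-tuples from {1,…,12} summing to 36 is 11385.
P(sum = 36) = 11385/248832 = 1265/27648 ≈ 0.046.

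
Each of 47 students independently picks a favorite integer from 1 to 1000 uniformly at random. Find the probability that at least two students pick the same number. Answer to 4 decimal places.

It's easier to compute the probability that all 47 are distinct.
P(all distinct) = 1000/1000 · 999/1000 · ··· · 954/1000 ≈ 0.3335.
So the probability of at least one match is 1 − 0.3335 = 0.6665.

0.6665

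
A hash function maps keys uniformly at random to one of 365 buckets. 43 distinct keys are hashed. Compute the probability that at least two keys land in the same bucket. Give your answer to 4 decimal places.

It's easier to compute the probability that all 43 are distinct.
P(all distinct) = 365/365 · 364/365 · ··· · 323/365 ≈ 0.0761.
So the probability of at least one match is 1 − 0.0761 = 0.9239.

0.9239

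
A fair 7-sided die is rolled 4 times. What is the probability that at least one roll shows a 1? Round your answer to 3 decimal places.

0.460

P(no roll shows a 1) = (6/7)^4 ≈ 0.540.
P(at least one) = 1 − 0.540 = 0.460.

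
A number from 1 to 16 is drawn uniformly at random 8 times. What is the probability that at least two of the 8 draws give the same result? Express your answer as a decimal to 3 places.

0.879

P(all 8 different) = 16/16 · 15/16 · ··· · 9/16 ≈ 0.121.
P(at least two equal) = 1 − 0.121 = 0.879.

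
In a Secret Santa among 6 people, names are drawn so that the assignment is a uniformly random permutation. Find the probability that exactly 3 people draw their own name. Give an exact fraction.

Choose which 3 of the 6 are fixed: C(6,3) = 20 ways.
The remaining 3 must have no fixed point: D(3) = 2.
P = 20·2/720 = 1/18.

1/18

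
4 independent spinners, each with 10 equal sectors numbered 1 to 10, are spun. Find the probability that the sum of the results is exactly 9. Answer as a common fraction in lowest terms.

7/1250

There are 10^4 = 10000 equally likely outcomes.
The number of ordered 4-tuples from {1,…,10} summing to 9 is 56.
P(sum = 9) = 56/10000 = 7/1250.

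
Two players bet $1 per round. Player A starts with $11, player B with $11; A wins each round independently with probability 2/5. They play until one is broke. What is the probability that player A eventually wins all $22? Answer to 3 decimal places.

0.011

Let r = q/p = (3/5)/(2/5) = 3/2. The recurrence P(i) = p·P(i+1) + q·P(i−1) with P(0)=0, P(22)=1 gives P(i) = (1 − r^i)/(1 − r^22).
P(11) = (1 − (3/2)^11) / (1 − (3/2)^22) = 2048/179195 ≈ 0.011.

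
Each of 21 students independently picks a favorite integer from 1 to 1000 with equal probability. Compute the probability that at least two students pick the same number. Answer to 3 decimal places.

0.191

It's easier to compute the probability that all 21 are distinct.
P(all distinct) = 1000/1000 · 999/1000 · ··· · 980/1000 ≈ 0.809.
So the probability of at least one match is 1 − 0.809 = 0.191.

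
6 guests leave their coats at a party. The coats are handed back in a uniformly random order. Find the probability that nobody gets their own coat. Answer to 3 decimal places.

0.368

This is the derangement probability: permutations of 6 with no fixed point.
D(6) = 6! · (1 − 1/1! + 1/2! − ··· + (−1)^6/6!) = 265.
P = 265/720 = 53/144 ≈ 0.368.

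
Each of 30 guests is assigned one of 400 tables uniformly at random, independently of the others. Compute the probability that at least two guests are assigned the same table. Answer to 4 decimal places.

It's easier to compute the probability that all 30 are distinct.
P(all distinct) = 400/400 · 399/400 · ··· · 371/400 ≈ 0.3278.
So the probability of at least one match is 1 − 0.3278 = 0.6722.

0.6722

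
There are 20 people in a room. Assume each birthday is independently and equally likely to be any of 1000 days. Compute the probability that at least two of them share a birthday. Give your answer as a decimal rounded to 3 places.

It's easier to compute the probability that all 20 are distinct.
P(all distinct) = 1000/1000 · 999/1000 · ··· · 981/1000 ≈ 0.826.
So the probability of at least one match is 1 − 0.826 = 0.174.

0.174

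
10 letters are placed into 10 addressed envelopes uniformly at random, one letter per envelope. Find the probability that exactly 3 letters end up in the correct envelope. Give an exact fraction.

Choose which 3 of the 10 are fixed: C(10,3) = 120 ways.
The remaining 7 must have no fixed point: D(7) = 1854.
P = 120·1854/3628800 = 103/1680.

103/1680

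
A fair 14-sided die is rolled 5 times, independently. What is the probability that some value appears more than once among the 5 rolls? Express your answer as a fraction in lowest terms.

2657/4802

P(all 5 different) = 14/14 · 13/14 · ··· · 10/14 = 2145/4802.
P(at least two equal) = 1 − 2145/4802 = 2657/4802.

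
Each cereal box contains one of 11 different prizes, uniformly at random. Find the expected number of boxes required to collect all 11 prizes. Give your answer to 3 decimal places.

After i distinct types are collected, each trial gives a new one with probability (11−i)/11, so the expected wait for the next new type is 11/(11−i).
E = 11/11 + 11/10 + 11/9 + 11/8 + 11/7 + 11/6 + 11/5 + 11/4 + 11/3 + 11/2 + 11/1 = 83711/2520 ≈ 33.219.

33.219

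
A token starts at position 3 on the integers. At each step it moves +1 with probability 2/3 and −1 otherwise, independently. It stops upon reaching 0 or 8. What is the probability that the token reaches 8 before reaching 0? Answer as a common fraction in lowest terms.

224/255

Let r = q/p = (1/3)/(2/3) = 1/2. The recurrence P(i) = p·P(i+1) + q·P(i−1) with P(0)=0, P(8)=1 gives P(i) = (1 − r^i)/(1 − r^8).
P(3) = (1 − (1/2)^3) / (1 − (1/2)^8) = 224/255.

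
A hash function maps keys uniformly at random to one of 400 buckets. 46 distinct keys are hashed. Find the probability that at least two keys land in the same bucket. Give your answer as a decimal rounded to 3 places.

0.932

It's easier to compute the probability that all 46 are distinct.
P(all distinct) = 400/400 · 399/400 · ··· · 355/400 ≈ 0.068.
So the probability of at least one match is 1 − 0.068 = 0.932.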